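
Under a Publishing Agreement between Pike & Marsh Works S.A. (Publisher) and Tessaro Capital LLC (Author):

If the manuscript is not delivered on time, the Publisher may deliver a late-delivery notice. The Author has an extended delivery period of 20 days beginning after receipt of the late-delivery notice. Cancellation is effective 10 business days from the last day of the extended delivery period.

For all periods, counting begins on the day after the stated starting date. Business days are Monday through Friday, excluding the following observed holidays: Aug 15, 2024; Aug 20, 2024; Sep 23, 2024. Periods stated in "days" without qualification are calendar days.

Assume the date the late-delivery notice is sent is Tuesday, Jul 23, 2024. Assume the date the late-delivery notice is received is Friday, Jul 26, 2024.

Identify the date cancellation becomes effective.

Aug 30, 2024

The last day of the extended delivery period: Jul 26, 2024 + 20 days = Aug 15, 2024.
The date cancellation becomes effective: counting 10 business days from Thursday, Aug 15, 2024 (Aug 16, Aug 19, Aug 21, Aug 22, Aug 23, Aug 26, Aug 27, Aug 28, Aug 29, Aug 30, skipping weekends and the listed holiday on Aug 20) reaches Friday, Aug 30, 2024.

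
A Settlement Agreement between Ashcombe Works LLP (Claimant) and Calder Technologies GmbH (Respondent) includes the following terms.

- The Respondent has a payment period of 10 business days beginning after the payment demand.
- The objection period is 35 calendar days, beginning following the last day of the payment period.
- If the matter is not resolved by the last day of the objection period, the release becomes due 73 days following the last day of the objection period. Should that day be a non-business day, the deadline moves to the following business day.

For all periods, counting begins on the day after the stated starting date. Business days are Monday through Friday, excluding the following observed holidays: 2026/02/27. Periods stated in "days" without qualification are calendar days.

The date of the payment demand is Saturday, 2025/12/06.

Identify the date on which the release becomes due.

2026/04/06

From Saturday, 2025/12/06, 10 business days (Dec 8, Dec 9, Dec 10, Dec 11, Dec 12, Dec 15, Dec 16, Dec 17, Dec 18, Dec 19, skipping weekends) brings us to Friday, 2025/12/19, which is the last day of the payment period.
The last day of the objection period: 2025/12/19 + 35 days = 2026/01/23.
Adding 73 calendar days to 2026/01/23 gives 2026/04/06, which is the date on which the release becomes due. 2026/04/06 is a Monday and is not a listed holiday, so no roll-forward applies.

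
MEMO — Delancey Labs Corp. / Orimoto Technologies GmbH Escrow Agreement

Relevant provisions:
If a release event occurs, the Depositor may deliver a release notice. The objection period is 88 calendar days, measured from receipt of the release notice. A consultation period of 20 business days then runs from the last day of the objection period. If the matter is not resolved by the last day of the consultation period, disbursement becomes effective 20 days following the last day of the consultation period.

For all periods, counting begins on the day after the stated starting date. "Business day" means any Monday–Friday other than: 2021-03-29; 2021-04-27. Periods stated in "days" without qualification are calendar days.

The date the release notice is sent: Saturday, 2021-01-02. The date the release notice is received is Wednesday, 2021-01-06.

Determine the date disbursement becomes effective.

2021-05-23

Adding 88 calendar days to 2021-01-06 gives 2021-04-04, which is the last day of the objection period.
From Sunday, 2021-04-04, 20 business days (Apr 5, Apr 6, Apr 7, Apr 8, …, Apr 29, Apr 30, May 3, skipping weekends and the listed holiday on Apr 27) brings us to Monday, 2021-05-03, which is the last day of the consultation period.
The date disbursement becomes effective: 2021-05-03 + 20 days = 2021-05-23.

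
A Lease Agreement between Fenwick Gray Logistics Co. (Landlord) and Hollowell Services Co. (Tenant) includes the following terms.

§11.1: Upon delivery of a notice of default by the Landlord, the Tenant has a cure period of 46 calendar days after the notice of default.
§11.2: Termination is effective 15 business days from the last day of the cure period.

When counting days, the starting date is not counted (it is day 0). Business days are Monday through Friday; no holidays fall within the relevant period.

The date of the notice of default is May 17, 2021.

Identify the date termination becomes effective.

July 23, 2021

The last day of the cure period: May 17, 2021 + 46 days = July 2, 2021.
From Friday, July 2, 2021, 15 business days (Jul 5, Jul 6, Jul 7, Jul 8, …, Jul 21, Jul 22, Jul 23, skipping weekends) brings us to Friday, July 23, 2021, which is the date termination becomes effective.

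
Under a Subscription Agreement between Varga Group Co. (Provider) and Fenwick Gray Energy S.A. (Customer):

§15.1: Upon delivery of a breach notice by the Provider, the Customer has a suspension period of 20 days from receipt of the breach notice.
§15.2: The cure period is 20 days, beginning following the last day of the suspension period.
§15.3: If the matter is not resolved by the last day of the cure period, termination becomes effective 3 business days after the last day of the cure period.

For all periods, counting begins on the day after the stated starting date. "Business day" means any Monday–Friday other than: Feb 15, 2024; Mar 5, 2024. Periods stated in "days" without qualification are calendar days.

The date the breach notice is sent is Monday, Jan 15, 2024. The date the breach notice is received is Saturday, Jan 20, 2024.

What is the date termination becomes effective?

The last day of the suspension period: Jan 20, 2024 + 20 days = Feb 9, 2024.
The last day of the cure period: Feb 9, 2024 + 20 days = Feb 29, 2024.
The date termination becomes effective: counting 3 business days from Thursday, Feb 29, 2024 (Mar 1, Mar 4, Mar 6, skipping weekends and the listed holiday on Mar 5) reaches Wednesday, Mar 6, 2024.

Mar 6, 2024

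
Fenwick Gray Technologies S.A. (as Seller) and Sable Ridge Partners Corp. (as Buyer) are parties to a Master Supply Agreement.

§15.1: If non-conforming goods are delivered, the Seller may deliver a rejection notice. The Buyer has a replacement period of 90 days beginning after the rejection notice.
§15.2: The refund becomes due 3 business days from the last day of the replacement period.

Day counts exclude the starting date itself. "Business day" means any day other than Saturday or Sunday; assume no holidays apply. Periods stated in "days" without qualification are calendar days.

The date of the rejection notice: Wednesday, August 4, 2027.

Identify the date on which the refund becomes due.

The last day of the replacement period: August 4, 2027 + 90 days = November 2, 2027.
The date on which the refund becomes due: counting 3 business days from Tuesday, November 2, 2027 (Nov 3, Nov 4, Nov 5, skipping weekends) reaches Friday, November 5, 2027.

November 5, 2027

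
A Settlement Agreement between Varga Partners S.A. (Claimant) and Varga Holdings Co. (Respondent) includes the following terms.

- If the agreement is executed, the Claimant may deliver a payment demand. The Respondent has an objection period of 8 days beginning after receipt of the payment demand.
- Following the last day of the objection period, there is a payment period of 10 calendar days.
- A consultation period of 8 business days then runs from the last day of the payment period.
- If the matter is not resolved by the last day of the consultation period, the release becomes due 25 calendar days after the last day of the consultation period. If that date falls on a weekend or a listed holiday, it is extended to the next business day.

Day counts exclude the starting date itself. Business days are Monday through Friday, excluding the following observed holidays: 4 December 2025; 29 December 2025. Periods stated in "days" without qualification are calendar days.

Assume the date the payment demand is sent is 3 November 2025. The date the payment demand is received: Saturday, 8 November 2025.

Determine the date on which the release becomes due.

5 January 2026

The last day of the objection period: 8 November 2025 + 8 days = 16 November 2025.
The last day of the payment period: 16 November 2025 + 10 days = 26 November 2025.
The last day of the consultation period: 8 business days after Wednesday, 26 November 2025, skipping weekends and the listed holiday on Dec 4 — Nov 27, Nov 28, Dec 1, Dec 2, Dec 3, Dec 5, Dec 8, Dec 9 — lands on Tuesday, 9 December 2025.
The date on which the release becomes due: 25 calendar days after 9 December 2025 is 3 January 2026. That falls on a Saturday, so it rolls to the next business day, Monday, 5 January 2026.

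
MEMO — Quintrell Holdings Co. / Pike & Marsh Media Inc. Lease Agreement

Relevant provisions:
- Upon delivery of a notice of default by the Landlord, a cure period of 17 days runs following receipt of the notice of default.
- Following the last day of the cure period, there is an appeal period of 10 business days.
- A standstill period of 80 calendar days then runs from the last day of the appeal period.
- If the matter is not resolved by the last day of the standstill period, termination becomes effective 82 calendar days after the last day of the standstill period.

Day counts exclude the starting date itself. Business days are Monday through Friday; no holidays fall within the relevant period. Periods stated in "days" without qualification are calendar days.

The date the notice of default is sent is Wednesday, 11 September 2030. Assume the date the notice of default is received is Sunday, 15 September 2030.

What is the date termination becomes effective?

27 March 2031

The last day of the cure period: 17 calendar days after 15 September 2030 is 2 October 2030.
The last day of the appeal period: counting 10 business days from Wednesday, 2 October 2030 (Oct 3, Oct 4, Oct 7, Oct 8, Oct 9, Oct 10, Oct 11, Oct 14, Oct 15, Oct 16, skipping weekends) reaches Wednesday, 16 October 2030.
The last day of the standstill period: 80 calendar days after 16 October 2030 is 4 January 2031.
The date termination becomes effective: 4 January 2031 + 82 days = 27 March 2031.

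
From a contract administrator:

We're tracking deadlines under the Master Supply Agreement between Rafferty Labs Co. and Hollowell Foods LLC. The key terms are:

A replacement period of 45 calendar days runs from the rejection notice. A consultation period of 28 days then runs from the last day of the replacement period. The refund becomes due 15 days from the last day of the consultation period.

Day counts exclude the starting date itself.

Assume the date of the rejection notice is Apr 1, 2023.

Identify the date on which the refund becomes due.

Adding 45 calendar days to Apr 1, 2023 gives May 16, 2023, which is the last day of the replacement period.
The last day of the consultation period: May 16, 2023 + 28 days = Jun 13, 2023.
The date on which the refund becomes due: 15 calendar days after Jun 13, 2023 is Jun 28, 2023.

Jun 28, 2023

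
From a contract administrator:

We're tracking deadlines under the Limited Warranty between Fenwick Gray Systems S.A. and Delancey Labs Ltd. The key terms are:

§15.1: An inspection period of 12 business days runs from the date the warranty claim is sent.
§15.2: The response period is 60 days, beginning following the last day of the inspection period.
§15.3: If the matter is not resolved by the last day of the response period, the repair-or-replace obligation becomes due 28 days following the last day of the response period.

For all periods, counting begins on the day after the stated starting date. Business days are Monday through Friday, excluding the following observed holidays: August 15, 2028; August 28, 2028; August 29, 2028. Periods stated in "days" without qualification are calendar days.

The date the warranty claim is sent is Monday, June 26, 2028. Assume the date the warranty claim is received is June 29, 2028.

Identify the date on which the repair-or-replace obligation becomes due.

October 8, 2028

The last day of the inspection period: counting 12 business days from Monday, June 26, 2028 (Jun 27, Jun 28, Jun 29, Jun 30, …, Jul 10, Jul 11, Jul 12, skipping weekends) reaches Wednesday, July 12, 2028.
The last day of the response period: 60 calendar days after July 12, 2028 is September 10, 2028.
The date on which the repair-or-replace obligation becomes due: September 10, 2028 + 28 days = October 8, 2028.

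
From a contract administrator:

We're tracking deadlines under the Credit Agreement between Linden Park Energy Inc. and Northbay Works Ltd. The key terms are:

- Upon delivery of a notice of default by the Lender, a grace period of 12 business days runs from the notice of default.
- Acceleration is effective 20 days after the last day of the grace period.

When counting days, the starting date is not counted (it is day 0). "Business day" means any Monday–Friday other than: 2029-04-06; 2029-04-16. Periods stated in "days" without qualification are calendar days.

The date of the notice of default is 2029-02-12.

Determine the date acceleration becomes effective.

2029-03-20

From Monday, 2029-02-12, 12 business days (Feb 13, Feb 14, Feb 15, Feb 16, …, Feb 26, Feb 27, Feb 28, skipping weekends) brings us to Wednesday, 2029-02-28, which is the last day of the grace period.
The date acceleration becomes effective: 2029-02-28 + 20 days = 2029-03-20.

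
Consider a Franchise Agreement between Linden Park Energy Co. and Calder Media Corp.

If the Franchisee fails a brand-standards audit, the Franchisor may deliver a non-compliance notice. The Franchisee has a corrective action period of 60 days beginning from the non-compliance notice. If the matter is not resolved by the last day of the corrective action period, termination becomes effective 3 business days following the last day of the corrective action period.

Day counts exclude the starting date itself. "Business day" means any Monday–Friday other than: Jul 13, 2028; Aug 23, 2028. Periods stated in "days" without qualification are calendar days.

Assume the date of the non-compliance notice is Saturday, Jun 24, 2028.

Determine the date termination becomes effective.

The last day of the corrective action period: 60 calendar days after Jun 24, 2028 is Aug 23, 2028.
The date termination becomes effective: 3 business days after Wednesday, Aug 23, 2028, skipping weekends — Aug 24, Aug 25, Aug 28 — lands on Monday, Aug 28, 2028.

Aug 28, 2028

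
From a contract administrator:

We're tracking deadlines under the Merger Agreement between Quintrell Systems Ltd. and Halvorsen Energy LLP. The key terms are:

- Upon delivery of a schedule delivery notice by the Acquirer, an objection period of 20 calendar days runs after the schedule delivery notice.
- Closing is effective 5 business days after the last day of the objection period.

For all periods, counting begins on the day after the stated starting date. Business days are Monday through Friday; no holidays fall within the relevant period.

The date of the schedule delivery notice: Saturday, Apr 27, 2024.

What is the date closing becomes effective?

Adding 20 calendar days to Apr 27, 2024 gives May 17, 2024, which is the last day of the objection period.
From Friday, May 17, 2024, 5 business days (May 20, May 21, May 22, May 23, May 24, skipping weekends) brings us to Friday, May 24, 2024, which is the date closing becomes effective.

May 24, 2024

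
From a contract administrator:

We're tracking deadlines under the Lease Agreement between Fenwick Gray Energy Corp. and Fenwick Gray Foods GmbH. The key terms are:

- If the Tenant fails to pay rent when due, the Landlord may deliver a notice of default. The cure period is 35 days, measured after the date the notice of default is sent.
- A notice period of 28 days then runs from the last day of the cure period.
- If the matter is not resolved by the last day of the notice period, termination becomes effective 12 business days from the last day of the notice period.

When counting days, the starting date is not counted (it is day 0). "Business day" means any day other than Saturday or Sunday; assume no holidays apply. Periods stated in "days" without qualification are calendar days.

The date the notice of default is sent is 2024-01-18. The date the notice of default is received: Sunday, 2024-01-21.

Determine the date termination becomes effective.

The last day of the cure period: 35 calendar days after 2024-01-18 is 2024-02-22.
Adding 28 calendar days to 2024-02-22 gives 2024-03-21, which is the last day of the notice period.
From Thursday, 2024-03-21, 12 business days (Mar 22, Mar 25, Mar 26, Mar 27, …, Apr 4, Apr 5, Apr 8, skipping weekends) brings us to Monday, 2024-04-08, which is the date termination becomes effective.

2024-04-08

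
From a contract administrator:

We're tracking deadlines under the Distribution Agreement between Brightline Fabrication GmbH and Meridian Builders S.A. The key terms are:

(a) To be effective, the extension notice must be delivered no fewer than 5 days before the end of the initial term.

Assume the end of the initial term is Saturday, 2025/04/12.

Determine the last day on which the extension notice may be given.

2025/04/07

2025/04/12 minus 5 days is 2025/04/07.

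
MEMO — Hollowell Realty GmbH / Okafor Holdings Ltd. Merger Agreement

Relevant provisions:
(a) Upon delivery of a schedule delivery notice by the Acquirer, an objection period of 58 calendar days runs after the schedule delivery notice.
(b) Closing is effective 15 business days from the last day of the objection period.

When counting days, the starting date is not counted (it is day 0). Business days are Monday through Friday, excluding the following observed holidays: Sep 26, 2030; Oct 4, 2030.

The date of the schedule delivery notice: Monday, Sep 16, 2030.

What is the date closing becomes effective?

Dec 4, 2030

Adding 58 calendar days to Sep 16, 2030 gives Nov 13, 2030, which is the last day of the objection period.
From Wednesday, Nov 13, 2030, 15 business days (Nov 14, Nov 15, Nov 18, Nov 19, …, Dec 2, Dec 3, Dec 4, skipping weekends) brings us to Wednesday, Dec 4, 2030, which is the date closing becomes effective.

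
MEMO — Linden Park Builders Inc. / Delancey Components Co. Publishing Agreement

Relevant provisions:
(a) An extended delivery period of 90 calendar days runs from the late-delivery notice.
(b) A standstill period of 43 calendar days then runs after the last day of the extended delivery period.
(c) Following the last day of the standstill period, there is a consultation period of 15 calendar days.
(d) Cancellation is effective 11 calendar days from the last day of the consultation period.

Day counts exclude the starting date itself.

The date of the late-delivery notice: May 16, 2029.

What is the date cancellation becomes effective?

October 22, 2029

Adding 90 calendar days to May 16, 2029 gives August 14, 2029, which is the last day of the extended delivery period.
The last day of the standstill period: August 14, 2029 + 43 days = September 26, 2029.
The last day of the consultation period: September 26, 2029 + 15 days = October 11, 2029.
The date cancellation becomes effective: October 11, 2029 + 11 days = October 22, 2029.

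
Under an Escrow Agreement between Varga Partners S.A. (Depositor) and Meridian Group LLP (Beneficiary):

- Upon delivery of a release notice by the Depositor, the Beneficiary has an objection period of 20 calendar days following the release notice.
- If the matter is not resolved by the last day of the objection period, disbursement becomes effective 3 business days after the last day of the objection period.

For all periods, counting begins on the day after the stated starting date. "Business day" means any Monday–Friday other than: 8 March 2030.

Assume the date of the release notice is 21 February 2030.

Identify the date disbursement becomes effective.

The last day of the objection period: 21 February 2030 + 20 days = 13 March 2030.
The date disbursement becomes effective: 3 business days after Wednesday, 13 March 2030, skipping weekends — Mar 14, Mar 15, Mar 18 — lands on Monday, 18 March 2030.

18 March 2030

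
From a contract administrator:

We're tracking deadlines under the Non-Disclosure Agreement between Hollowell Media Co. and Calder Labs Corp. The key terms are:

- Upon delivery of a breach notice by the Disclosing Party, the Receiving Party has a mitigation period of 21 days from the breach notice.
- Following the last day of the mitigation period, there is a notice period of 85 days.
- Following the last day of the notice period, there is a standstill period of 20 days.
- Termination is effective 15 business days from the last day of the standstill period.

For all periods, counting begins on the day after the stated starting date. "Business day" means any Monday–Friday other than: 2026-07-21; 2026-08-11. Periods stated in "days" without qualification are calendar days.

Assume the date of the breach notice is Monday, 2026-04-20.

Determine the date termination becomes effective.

The last day of the mitigation period: 2026-04-20 + 21 days = 2026-05-11.
Adding 85 calendar days to 2026-05-11 gives 2026-08-04, which is the last day of the notice period.
The last day of the standstill period: 2026-08-04 + 20 days = 2026-08-24.
The date termination becomes effective: counting 15 business days from Monday, 2026-08-24 (Aug 25, Aug 26, Aug 27, Aug 28, …, Sep 10, Sep 11, Sep 14, skipping weekends) reaches Monday, 2026-09-14.

2026-09-14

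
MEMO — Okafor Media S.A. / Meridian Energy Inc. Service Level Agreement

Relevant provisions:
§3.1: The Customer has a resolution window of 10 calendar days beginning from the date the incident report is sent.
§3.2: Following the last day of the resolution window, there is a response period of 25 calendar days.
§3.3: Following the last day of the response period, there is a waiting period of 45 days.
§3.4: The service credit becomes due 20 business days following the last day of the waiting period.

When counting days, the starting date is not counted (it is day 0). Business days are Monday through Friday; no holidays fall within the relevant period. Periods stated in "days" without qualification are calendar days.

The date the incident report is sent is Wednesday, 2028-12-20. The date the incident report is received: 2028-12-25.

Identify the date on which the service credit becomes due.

2029-04-06

The last day of the resolution window: 2028-12-20 + 10 days = 2028-12-30.
Adding 25 calendar days to 2028-12-30 gives 2029-01-24, which is the last day of the response period.
The last day of the waiting period: 2029-01-24 + 45 days = 2029-03-10.
The date on which the service credit becomes due: 20 business days after Saturday, 2029-03-10, skipping weekends — Mar 12, Mar 13, Mar 14, Mar 15, …, Apr 4, Apr 5, Apr 6 — lands on Friday, 2029-04-06.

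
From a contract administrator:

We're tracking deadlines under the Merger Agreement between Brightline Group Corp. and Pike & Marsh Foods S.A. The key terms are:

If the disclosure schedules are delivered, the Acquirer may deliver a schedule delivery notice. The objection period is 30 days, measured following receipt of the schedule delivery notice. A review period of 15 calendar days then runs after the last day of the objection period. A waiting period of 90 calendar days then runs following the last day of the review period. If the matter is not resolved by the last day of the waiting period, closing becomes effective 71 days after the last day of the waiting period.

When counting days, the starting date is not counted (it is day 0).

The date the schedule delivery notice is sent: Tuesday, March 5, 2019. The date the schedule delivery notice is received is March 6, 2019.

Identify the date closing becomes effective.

September 28, 2019

The last day of the objection period: March 6, 2019 + 30 days = April 5, 2019.
Adding 15 calendar days to April 5, 2019 gives April 20, 2019, which is the last day of the review period.
The last day of the waiting period: 90 calendar days after April 20, 2019 is July 19, 2019.
Adding 71 calendar days to July 19, 2019 gives September 28, 2019, which is the date closing becomes effective.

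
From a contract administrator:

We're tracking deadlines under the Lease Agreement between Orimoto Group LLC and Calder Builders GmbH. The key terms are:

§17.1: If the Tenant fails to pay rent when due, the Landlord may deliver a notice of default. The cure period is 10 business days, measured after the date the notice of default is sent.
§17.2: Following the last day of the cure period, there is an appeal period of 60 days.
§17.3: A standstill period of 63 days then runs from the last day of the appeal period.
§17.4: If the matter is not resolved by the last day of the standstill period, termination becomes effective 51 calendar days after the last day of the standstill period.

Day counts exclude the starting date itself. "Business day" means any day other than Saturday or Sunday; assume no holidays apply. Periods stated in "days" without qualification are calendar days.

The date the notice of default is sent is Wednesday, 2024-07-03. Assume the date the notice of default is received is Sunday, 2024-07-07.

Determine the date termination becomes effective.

From Wednesday, 2024-07-03, 10 business days (Jul 4, Jul 5, Jul 8, Jul 9, Jul 10, Jul 11, Jul 12, Jul 15, Jul 16, Jul 17, skipping weekends) brings us to Wednesday, 2024-07-17, which is the last day of the cure period.
The last day of the appeal period: 2024-07-17 + 60 days = 2024-09-15.
Adding 63 calendar days to 2024-09-15 gives 2024-11-17, which is the last day of the standstill period.
The date termination becomes effective: 51 calendar days after 2024-11-17 is 2025-01-07.

2025-01-07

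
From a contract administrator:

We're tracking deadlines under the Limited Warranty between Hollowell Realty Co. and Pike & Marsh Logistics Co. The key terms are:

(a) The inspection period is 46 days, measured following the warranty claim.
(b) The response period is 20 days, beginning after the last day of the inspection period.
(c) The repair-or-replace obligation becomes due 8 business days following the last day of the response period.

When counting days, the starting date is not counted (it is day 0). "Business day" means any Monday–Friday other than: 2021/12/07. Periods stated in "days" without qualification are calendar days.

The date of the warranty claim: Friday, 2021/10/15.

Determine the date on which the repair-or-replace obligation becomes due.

Adding 46 calendar days to 2021/10/15 gives 2021/11/30, which is the last day of the inspection period.
Adding 20 calendar days to 2021/11/30 gives 2021/12/20, which is the last day of the response period.
The date on which the repair-or-replace obligation becomes due: 8 business days after Monday, 2021/12/20, skipping weekends — Dec 21, Dec 22, Dec 23, Dec 24, Dec 27, Dec 28, Dec 29, Dec 30 — lands on Thursday, 2021/12/30.

2021/12/30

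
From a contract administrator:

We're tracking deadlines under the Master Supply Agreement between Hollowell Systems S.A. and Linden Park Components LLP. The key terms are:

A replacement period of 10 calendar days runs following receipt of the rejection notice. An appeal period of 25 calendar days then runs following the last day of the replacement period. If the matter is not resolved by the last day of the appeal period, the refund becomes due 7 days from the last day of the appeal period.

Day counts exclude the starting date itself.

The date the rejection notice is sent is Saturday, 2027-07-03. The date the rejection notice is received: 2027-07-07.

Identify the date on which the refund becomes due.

The last day of the replacement period: 2027-07-07 + 10 days = 2027-07-17.
The last day of the appeal period: 2027-07-17 + 25 days = 2027-08-11.
The date on which the refund becomes due: 7 calendar days after 2027-08-11 is 2027-08-18.

2027-08-18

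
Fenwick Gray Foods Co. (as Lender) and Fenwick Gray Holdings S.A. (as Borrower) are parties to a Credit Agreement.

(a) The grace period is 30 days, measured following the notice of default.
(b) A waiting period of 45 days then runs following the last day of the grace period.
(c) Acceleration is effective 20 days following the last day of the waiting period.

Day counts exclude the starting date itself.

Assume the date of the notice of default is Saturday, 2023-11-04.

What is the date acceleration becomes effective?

The last day of the grace period: 2023-11-04 + 30 days = 2023-12-04.
The last day of the waiting period: 2023-12-04 + 45 days = 2024-01-18.
The date acceleration becomes effective: 2024-01-18 + 20 days = 2024-02-07.

2024-02-07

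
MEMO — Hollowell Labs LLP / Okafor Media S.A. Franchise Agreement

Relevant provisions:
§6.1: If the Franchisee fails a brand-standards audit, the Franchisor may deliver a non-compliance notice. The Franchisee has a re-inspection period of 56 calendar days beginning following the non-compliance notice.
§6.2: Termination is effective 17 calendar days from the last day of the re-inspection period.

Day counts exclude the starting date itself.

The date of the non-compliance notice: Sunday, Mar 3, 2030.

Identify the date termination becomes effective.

May 15, 2030

Adding 56 calendar days to Mar 3, 2030 gives Apr 28, 2030, which is the last day of the re-inspection period.
The date termination becomes effective: Apr 28, 2030 + 17 days = May 15, 2030.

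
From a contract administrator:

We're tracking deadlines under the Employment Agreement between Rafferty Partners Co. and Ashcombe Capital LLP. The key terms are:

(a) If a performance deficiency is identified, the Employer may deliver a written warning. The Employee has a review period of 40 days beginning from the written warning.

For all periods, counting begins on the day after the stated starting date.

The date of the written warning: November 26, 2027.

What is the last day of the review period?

The last day of the review period: November 26, 2027 + 40 days = January 5, 2028.

January 5, 2028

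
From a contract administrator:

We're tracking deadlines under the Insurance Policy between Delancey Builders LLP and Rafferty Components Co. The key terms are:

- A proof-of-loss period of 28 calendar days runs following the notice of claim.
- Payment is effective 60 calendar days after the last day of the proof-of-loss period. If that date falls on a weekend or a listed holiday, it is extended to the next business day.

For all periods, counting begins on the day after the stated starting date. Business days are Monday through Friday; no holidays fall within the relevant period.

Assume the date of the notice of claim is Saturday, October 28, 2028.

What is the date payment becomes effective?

Adding 28 calendar days to October 28, 2028 gives November 25, 2028, which is the last day of the proof-of-loss period.
Adding 60 calendar days to November 25, 2028 gives January 24, 2029, which is the date payment becomes effective. January 24, 2029 is a Wednesday, so no roll-forward applies.

January 24, 2029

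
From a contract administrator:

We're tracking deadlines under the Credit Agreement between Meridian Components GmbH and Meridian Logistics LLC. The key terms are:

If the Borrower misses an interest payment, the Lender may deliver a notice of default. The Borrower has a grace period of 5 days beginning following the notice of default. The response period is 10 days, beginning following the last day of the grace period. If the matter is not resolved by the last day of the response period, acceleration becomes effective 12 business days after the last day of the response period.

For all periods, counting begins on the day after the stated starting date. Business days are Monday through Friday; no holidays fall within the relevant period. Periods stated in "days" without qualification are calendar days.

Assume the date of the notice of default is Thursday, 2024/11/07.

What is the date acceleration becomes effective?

The last day of the grace period: 5 calendar days after 2024/11/07 is 2024/11/12.
Adding 10 calendar days to 2024/11/12 gives 2024/11/22, which is the last day of the response period.
The date acceleration becomes effective: counting 12 business days from Friday, 2024/11/22 (Nov 25, Nov 26, Nov 27, Nov 28, …, Dec 6, Dec 9, Dec 10, skipping weekends) reaches Tuesday, 2024/12/10.

2024/12/10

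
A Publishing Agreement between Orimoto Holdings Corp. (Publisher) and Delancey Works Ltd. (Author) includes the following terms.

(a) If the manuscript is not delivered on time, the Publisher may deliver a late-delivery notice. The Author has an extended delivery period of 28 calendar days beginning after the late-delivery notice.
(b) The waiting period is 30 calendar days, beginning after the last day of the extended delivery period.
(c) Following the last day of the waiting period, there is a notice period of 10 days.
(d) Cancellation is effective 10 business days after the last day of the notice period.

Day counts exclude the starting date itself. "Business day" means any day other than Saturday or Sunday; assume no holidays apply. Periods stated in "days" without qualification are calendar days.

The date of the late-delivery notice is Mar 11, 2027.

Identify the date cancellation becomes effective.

Jun 1, 2027

Adding 28 calendar days to Mar 11, 2027 gives Apr 8, 2027, which is the last day of the extended delivery period.
The last day of the waiting period: 30 calendar days after Apr 8, 2027 is May 8, 2027.
The last day of the notice period: 10 calendar days after May 8, 2027 is May 18, 2027.
The date cancellation becomes effective: counting 10 business days from Tuesday, May 18, 2027 (May 19, May 20, May 21, May 24, May 25, May 26, May 27, May 28, May 31, Jun 1, skipping weekends) reaches Tuesday, Jun 1, 2027.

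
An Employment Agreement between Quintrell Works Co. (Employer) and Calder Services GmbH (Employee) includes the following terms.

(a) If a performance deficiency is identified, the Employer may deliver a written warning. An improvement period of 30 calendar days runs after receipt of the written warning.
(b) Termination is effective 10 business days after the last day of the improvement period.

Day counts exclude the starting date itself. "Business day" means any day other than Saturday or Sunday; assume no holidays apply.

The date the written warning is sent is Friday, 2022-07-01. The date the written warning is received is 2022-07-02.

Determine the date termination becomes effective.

2022-08-15

The last day of the improvement period: 30 calendar days after 2022-07-02 is 2022-08-01.
The date termination becomes effective: 10 business days after Monday, 2022-08-01, skipping weekends — Aug 2, Aug 3, Aug 4, Aug 5, Aug 8, Aug 9, Aug 10, Aug 11, Aug 12, Aug 15 — lands on Monday, 2022-08-15.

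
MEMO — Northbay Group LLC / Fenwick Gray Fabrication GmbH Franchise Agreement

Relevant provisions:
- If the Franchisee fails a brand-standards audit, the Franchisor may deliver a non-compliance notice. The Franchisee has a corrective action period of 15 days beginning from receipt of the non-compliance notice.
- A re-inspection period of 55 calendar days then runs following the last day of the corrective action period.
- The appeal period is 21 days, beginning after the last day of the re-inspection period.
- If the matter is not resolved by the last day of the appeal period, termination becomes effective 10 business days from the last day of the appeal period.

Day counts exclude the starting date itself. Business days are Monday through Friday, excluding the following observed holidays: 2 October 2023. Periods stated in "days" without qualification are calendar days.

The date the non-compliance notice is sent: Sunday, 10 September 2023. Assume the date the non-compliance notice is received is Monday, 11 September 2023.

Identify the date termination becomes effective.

The last day of the corrective action period: 15 calendar days after 11 September 2023 is 26 September 2023.
The last day of the re-inspection period: 26 September 2023 + 55 days = 20 November 2023.
Adding 21 calendar days to 20 November 2023 gives 11 December 2023, which is the last day of the appeal period.
The date termination becomes effective: counting 10 business days from Monday, 11 December 2023 (Dec 12, Dec 13, Dec 14, Dec 15, Dec 18, Dec 19, Dec 20, Dec 21, Dec 22, Dec 25, skipping weekends) reaches Monday, 25 December 2023.

25 December 2023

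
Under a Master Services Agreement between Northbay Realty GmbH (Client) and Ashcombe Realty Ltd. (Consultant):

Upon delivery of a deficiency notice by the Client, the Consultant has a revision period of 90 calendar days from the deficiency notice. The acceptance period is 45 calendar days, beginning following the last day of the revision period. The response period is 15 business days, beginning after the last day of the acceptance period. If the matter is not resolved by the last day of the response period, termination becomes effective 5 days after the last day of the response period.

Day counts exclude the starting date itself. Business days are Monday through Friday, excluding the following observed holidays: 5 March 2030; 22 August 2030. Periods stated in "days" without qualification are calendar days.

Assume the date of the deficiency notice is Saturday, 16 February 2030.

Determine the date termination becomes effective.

27 July 2030

Adding 90 calendar days to 16 February 2030 gives 17 May 2030, which is the last day of the revision period.
The last day of the acceptance period: 45 calendar days after 17 May 2030 is 1 July 2030.
The last day of the response period: counting 15 business days from Monday, 1 July 2030 (Jul 2, Jul 3, Jul 4, Jul 5, …, Jul 18, Jul 19, Jul 22, skipping weekends) reaches Monday, 22 July 2030.
The date termination becomes effective: 22 July 2030 + 5 days = 27 July 2030.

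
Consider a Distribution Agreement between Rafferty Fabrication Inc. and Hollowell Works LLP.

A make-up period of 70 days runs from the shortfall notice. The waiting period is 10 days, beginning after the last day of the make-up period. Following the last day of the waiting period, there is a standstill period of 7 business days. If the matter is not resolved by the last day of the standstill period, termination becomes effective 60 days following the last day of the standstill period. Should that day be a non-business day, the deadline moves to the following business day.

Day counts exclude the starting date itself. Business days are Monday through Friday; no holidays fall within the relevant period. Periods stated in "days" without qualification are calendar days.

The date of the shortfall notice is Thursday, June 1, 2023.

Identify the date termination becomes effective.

October 30, 2023

The last day of the make-up period: 70 calendar days after June 1, 2023 is August 10, 2023.
Adding 10 calendar days to August 10, 2023 gives August 20, 2023, which is the last day of the waiting period.
The last day of the standstill period: counting 7 business days from Sunday, August 20, 2023 (Aug 21, Aug 22, Aug 23, Aug 24, Aug 25, Aug 28, Aug 29, skipping weekends) reaches Tuesday, August 29, 2023.
Adding 60 calendar days to August 29, 2023 gives October 28, 2023, which is the date termination becomes effective. That falls on a Saturday, so it rolls to the next business day, Monday, October 30, 2023.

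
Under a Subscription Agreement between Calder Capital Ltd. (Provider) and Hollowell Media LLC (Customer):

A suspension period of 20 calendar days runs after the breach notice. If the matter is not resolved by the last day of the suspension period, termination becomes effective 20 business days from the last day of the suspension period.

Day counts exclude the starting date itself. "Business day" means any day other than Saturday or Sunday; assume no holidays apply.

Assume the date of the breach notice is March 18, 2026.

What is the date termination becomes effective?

The last day of the suspension period: March 18, 2026 + 20 days = April 7, 2026.
The date termination becomes effective: counting 20 business days from Tuesday, April 7, 2026 (Apr 8, Apr 9, Apr 10, Apr 13, …, May 1, May 4, May 5, skipping weekends) reaches Tuesday, May 5, 2026.

May 5, 2026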